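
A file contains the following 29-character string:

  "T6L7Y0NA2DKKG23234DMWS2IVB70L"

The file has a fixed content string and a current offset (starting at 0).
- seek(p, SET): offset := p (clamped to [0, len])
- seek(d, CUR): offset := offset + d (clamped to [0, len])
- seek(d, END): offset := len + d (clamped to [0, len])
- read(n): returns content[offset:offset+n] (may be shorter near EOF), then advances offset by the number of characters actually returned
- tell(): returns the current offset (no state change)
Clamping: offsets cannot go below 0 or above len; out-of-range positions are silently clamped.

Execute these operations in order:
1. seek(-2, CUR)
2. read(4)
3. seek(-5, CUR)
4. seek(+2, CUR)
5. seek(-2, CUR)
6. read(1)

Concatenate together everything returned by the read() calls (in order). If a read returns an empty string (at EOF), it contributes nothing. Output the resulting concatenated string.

Answer: T6L7T

Derivation:
After 1 (seek(-2, CUR)): offset=0
After 2 (read(4)): returned 'T6L7', offset=4
After 3 (seek(-5, CUR)): offset=0
After 4 (seek(+2, CUR)): offset=2
After 5 (seek(-2, CUR)): offset=0
After 6 (read(1)): returned 'T', offset=1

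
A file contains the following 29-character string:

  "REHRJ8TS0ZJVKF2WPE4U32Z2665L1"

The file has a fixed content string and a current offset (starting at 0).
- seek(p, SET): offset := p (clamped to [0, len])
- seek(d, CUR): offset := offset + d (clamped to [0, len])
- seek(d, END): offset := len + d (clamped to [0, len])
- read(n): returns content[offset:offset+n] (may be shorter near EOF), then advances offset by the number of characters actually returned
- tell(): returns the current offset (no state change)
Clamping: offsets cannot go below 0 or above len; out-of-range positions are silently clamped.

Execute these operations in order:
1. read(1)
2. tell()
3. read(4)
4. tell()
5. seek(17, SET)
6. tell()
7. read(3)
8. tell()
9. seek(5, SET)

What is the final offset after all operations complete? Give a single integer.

Answer: 5

Derivation:
After 1 (read(1)): returned 'R', offset=1
After 2 (tell()): offset=1
After 3 (read(4)): returned 'EHRJ', offset=5
After 4 (tell()): offset=5
After 5 (seek(17, SET)): offset=17
After 6 (tell()): offset=17
After 7 (read(3)): returned 'E4U', offset=20
After 8 (tell()): offset=20
After 9 (seek(5, SET)): offset=5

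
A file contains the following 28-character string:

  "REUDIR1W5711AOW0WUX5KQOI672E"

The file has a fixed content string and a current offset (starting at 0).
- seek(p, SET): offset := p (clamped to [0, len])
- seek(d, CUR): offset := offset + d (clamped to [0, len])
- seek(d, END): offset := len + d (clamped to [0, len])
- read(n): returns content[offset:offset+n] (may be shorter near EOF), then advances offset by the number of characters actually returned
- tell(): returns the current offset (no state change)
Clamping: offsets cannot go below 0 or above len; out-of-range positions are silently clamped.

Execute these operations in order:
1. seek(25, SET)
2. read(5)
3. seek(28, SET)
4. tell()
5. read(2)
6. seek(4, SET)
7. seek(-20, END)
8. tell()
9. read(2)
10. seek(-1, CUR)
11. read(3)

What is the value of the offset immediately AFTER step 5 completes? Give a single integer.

Answer: 28

Derivation:
After 1 (seek(25, SET)): offset=25
After 2 (read(5)): returned '72E', offset=28
After 3 (seek(28, SET)): offset=28
After 4 (tell()): offset=28
After 5 (read(2)): returned '', offset=28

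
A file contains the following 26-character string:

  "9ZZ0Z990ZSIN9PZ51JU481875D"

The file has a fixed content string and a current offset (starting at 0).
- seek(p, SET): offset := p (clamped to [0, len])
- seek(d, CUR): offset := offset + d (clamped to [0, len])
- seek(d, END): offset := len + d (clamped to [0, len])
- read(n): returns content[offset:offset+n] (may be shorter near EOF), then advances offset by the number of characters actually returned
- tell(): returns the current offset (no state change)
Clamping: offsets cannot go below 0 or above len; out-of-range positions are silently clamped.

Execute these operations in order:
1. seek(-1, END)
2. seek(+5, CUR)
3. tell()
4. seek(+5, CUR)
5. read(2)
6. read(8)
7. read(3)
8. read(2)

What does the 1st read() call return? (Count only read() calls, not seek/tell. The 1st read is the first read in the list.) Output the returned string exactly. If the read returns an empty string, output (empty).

Answer: (empty)

Derivation:
After 1 (seek(-1, END)): offset=25
After 2 (seek(+5, CUR)): offset=26
After 3 (tell()): offset=26
After 4 (seek(+5, CUR)): offset=26
After 5 (read(2)): returned '', offset=26
After 6 (read(8)): returned '', offset=26
After 7 (read(3)): returned '', offset=26
After 8 (read(2)): returned '', offset=26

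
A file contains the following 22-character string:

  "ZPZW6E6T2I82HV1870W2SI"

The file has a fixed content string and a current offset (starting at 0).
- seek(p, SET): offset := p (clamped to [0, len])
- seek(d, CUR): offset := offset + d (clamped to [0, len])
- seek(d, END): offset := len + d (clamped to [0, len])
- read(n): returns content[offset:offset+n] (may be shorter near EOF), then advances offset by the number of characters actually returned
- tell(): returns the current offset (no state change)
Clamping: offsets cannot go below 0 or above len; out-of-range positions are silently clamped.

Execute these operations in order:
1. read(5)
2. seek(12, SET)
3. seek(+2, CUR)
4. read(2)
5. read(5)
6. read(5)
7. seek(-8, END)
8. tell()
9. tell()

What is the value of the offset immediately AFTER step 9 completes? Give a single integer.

After 1 (read(5)): returned 'ZPZW6', offset=5
After 2 (seek(12, SET)): offset=12
After 3 (seek(+2, CUR)): offset=14
After 4 (read(2)): returned '18', offset=16
After 5 (read(5)): returned '70W2S', offset=21
After 6 (read(5)): returned 'I', offset=22
After 7 (seek(-8, END)): offset=14
After 8 (tell()): offset=14
After 9 (tell()): offset=14

Answer: 14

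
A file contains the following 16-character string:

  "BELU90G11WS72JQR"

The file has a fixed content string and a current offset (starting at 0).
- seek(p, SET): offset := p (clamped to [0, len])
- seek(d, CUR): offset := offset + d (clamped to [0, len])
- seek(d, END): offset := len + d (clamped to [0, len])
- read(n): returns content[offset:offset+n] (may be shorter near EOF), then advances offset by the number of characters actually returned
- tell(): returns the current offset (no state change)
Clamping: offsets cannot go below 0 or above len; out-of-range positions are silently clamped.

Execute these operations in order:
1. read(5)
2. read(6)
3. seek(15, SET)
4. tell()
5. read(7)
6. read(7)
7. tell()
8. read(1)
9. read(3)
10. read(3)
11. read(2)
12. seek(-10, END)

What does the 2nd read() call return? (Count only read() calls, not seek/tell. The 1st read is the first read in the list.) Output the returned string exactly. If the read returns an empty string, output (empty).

After 1 (read(5)): returned 'BELU9', offset=5
After 2 (read(6)): returned '0G11WS', offset=11
After 3 (seek(15, SET)): offset=15
After 4 (tell()): offset=15
After 5 (read(7)): returned 'R', offset=16
After 6 (read(7)): returned '', offset=16
After 7 (tell()): offset=16
After 8 (read(1)): returned '', offset=16
After 9 (read(3)): returned '', offset=16
After 10 (read(3)): returned '', offset=16
After 11 (read(2)): returned '', offset=16
After 12 (seek(-10, END)): offset=6

Answer: 0G11WS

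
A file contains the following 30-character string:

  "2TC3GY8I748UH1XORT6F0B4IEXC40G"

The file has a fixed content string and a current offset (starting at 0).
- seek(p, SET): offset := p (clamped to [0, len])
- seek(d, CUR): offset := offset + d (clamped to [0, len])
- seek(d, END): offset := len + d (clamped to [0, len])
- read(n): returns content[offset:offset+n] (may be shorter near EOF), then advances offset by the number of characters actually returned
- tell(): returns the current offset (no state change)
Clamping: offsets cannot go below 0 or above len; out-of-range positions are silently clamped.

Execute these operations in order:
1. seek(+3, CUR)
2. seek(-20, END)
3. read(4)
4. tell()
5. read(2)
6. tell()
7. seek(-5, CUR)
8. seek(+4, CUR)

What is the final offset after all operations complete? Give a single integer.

After 1 (seek(+3, CUR)): offset=3
After 2 (seek(-20, END)): offset=10
After 3 (read(4)): returned '8UH1', offset=14
After 4 (tell()): offset=14
After 5 (read(2)): returned 'XO', offset=16
After 6 (tell()): offset=16
After 7 (seek(-5, CUR)): offset=11
After 8 (seek(+4, CUR)): offset=15

Answer: 15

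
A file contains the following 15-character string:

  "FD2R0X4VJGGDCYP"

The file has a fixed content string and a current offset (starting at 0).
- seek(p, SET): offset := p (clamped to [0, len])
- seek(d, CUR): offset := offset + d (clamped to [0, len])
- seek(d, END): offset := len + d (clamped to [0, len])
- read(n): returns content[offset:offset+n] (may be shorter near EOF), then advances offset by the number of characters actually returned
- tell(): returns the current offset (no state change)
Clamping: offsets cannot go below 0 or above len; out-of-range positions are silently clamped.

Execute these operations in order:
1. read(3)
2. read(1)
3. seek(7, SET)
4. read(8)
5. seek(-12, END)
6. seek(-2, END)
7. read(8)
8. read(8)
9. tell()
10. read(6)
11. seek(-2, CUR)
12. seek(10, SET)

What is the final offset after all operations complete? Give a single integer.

Answer: 10

Derivation:
After 1 (read(3)): returned 'FD2', offset=3
After 2 (read(1)): returned 'R', offset=4
After 3 (seek(7, SET)): offset=7
After 4 (read(8)): returned 'VJGGDCYP', offset=15
After 5 (seek(-12, END)): offset=3
After 6 (seek(-2, END)): offset=13
After 7 (read(8)): returned 'YP', offset=15
After 8 (read(8)): returned '', offset=15
After 9 (tell()): offset=15
After 10 (read(6)): returned '', offset=15
After 11 (seek(-2, CUR)): offset=13
After 12 (seek(10, SET)): offset=10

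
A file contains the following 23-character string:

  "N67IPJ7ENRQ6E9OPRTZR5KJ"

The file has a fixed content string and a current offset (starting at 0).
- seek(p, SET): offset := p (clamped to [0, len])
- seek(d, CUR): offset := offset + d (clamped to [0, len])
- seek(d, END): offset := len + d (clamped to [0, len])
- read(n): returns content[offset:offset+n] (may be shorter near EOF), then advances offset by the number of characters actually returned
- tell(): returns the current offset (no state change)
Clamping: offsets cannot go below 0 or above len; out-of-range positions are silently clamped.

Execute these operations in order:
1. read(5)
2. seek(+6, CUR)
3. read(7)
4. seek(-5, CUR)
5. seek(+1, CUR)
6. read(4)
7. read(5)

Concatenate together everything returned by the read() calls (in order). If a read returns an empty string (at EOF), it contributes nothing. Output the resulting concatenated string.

After 1 (read(5)): returned 'N67IP', offset=5
After 2 (seek(+6, CUR)): offset=11
After 3 (read(7)): returned '6E9OPRT', offset=18
After 4 (seek(-5, CUR)): offset=13
After 5 (seek(+1, CUR)): offset=14
After 6 (read(4)): returned 'OPRT', offset=18
After 7 (read(5)): returned 'ZR5KJ', offset=23

Answer: N67IP6E9OPRTOPRTZR5KJ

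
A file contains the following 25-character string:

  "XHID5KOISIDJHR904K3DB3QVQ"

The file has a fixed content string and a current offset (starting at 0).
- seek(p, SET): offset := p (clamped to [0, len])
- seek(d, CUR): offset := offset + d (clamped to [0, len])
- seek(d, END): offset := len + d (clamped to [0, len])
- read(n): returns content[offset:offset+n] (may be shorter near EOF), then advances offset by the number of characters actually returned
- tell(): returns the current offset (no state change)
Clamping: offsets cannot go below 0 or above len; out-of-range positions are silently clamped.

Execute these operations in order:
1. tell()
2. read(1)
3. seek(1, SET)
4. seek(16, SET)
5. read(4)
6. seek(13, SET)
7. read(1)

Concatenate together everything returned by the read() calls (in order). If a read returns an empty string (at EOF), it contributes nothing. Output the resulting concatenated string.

After 1 (tell()): offset=0
After 2 (read(1)): returned 'X', offset=1
After 3 (seek(1, SET)): offset=1
After 4 (seek(16, SET)): offset=16
After 5 (read(4)): returned '4K3D', offset=20
After 6 (seek(13, SET)): offset=13
After 7 (read(1)): returned 'R', offset=14

Answer: X4K3DR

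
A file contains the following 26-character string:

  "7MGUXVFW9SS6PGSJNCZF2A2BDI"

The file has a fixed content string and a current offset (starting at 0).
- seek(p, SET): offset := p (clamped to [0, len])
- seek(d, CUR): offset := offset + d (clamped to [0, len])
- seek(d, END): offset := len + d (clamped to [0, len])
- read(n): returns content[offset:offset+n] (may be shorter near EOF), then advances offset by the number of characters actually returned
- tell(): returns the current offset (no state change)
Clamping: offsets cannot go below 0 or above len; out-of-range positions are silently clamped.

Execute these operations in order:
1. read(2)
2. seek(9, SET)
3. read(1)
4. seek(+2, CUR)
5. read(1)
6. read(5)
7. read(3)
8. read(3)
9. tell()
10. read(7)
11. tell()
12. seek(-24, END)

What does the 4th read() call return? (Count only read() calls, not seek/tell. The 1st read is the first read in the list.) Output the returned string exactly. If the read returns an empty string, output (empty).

After 1 (read(2)): returned '7M', offset=2
After 2 (seek(9, SET)): offset=9
After 3 (read(1)): returned 'S', offset=10
After 4 (seek(+2, CUR)): offset=12
After 5 (read(1)): returned 'P', offset=13
After 6 (read(5)): returned 'GSJNC', offset=18
After 7 (read(3)): returned 'ZF2', offset=21
After 8 (read(3)): returned 'A2B', offset=24
After 9 (tell()): offset=24
After 10 (read(7)): returned 'DI', offset=26
After 11 (tell()): offset=26
After 12 (seek(-24, END)): offset=2

Answer: GSJNC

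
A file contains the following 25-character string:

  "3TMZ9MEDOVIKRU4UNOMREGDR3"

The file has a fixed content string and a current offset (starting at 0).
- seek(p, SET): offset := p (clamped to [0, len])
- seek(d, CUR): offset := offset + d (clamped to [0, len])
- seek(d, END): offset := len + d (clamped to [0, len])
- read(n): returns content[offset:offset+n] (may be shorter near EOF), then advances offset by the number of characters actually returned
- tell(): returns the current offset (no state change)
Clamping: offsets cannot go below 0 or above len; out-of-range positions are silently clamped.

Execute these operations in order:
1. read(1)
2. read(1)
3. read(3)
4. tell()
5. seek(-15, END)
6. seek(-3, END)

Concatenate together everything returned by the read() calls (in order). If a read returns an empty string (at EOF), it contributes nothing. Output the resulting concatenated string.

Answer: 3TMZ9

Derivation:
After 1 (read(1)): returned '3', offset=1
After 2 (read(1)): returned 'T', offset=2
After 3 (read(3)): returned 'MZ9', offset=5
After 4 (tell()): offset=5
After 5 (seek(-15, END)): offset=10
After 6 (seek(-3, END)): offset=22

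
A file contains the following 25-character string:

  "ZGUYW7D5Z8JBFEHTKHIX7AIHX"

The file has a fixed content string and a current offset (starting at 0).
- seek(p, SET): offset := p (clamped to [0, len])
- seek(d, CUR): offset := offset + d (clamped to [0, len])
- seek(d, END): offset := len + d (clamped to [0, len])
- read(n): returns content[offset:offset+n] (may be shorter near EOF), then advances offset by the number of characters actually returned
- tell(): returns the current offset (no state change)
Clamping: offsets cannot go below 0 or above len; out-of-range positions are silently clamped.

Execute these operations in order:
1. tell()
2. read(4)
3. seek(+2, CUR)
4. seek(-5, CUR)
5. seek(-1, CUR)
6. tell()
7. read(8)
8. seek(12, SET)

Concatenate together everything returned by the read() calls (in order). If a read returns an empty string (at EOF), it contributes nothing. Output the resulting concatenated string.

After 1 (tell()): offset=0
After 2 (read(4)): returned 'ZGUY', offset=4
After 3 (seek(+2, CUR)): offset=6
After 4 (seek(-5, CUR)): offset=1
After 5 (seek(-1, CUR)): offset=0
After 6 (tell()): offset=0
After 7 (read(8)): returned 'ZGUYW7D5', offset=8
After 8 (seek(12, SET)): offset=12

Answer: ZGUYZGUYW7D5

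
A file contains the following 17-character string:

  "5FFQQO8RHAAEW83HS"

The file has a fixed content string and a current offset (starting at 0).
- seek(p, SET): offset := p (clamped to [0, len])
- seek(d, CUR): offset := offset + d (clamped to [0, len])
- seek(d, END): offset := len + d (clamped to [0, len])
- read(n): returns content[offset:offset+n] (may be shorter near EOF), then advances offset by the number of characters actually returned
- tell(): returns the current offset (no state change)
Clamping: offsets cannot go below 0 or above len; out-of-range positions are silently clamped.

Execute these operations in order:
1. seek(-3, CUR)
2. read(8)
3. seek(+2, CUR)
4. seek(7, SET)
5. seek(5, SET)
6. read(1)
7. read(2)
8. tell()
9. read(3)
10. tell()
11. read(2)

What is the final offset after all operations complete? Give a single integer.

After 1 (seek(-3, CUR)): offset=0
After 2 (read(8)): returned '5FFQQO8R', offset=8
After 3 (seek(+2, CUR)): offset=10
After 4 (seek(7, SET)): offset=7
After 5 (seek(5, SET)): offset=5
After 6 (read(1)): returned 'O', offset=6
After 7 (read(2)): returned '8R', offset=8
After 8 (tell()): offset=8
After 9 (read(3)): returned 'HAA', offset=11
After 10 (tell()): offset=11
After 11 (read(2)): returned 'EW', offset=13

Answer: 13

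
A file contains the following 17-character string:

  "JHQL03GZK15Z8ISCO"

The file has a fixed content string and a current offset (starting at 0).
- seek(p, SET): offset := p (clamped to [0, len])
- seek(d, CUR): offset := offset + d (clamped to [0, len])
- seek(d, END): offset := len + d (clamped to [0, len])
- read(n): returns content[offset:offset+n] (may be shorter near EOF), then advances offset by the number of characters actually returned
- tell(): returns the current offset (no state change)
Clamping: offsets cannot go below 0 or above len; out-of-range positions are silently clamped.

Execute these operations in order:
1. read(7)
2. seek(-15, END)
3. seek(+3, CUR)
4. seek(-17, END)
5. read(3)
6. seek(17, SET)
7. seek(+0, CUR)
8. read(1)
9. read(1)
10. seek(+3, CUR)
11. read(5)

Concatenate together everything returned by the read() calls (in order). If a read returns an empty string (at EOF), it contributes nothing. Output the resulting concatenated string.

Answer: JHQL03GJHQ

Derivation:
After 1 (read(7)): returned 'JHQL03G', offset=7
After 2 (seek(-15, END)): offset=2
After 3 (seek(+3, CUR)): offset=5
After 4 (seek(-17, END)): offset=0
After 5 (read(3)): returned 'JHQ', offset=3
After 6 (seek(17, SET)): offset=17
After 7 (seek(+0, CUR)): offset=17
After 8 (read(1)): returned '', offset=17
After 9 (read(1)): returned '', offset=17
After 10 (seek(+3, CUR)): offset=17
After 11 (read(5)): returned '', offset=17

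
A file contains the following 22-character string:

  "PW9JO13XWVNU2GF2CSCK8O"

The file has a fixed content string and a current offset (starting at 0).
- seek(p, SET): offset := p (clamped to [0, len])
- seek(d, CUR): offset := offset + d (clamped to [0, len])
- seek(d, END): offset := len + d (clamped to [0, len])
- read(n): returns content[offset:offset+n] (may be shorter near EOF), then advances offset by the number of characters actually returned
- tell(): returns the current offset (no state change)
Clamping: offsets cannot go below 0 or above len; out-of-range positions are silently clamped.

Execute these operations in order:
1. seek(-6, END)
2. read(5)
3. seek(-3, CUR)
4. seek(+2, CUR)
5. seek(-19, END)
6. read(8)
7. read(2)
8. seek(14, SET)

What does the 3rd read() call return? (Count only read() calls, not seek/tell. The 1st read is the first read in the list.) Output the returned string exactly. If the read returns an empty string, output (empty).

After 1 (seek(-6, END)): offset=16
After 2 (read(5)): returned 'CSCK8', offset=21
After 3 (seek(-3, CUR)): offset=18
After 4 (seek(+2, CUR)): offset=20
After 5 (seek(-19, END)): offset=3
After 6 (read(8)): returned 'JO13XWVN', offset=11
After 7 (read(2)): returned 'U2', offset=13
After 8 (seek(14, SET)): offset=14

Answer: U2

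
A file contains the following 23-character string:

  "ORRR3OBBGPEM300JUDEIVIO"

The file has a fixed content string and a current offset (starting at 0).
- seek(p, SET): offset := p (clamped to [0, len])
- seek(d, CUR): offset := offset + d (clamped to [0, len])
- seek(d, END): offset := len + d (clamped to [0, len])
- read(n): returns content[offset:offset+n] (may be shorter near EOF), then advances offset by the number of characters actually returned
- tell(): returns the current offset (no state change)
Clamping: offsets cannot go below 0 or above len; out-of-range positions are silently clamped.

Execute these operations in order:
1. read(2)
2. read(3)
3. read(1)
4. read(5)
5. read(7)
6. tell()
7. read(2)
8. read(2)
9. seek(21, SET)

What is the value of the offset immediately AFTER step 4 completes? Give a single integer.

After 1 (read(2)): returned 'OR', offset=2
After 2 (read(3)): returned 'RR3', offset=5
After 3 (read(1)): returned 'O', offset=6
After 4 (read(5)): returned 'BBGPE', offset=11

Answer: 11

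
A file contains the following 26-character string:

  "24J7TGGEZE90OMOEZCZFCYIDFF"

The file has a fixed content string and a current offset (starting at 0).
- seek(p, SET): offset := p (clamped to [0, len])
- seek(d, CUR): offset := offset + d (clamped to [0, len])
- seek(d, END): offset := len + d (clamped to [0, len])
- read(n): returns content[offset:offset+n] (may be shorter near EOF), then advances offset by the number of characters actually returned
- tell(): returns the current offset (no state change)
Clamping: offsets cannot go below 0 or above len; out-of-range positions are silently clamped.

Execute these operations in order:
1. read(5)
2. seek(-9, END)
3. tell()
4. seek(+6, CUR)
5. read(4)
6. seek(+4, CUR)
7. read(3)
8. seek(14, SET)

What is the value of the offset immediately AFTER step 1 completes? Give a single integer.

Answer: 5

Derivation:
After 1 (read(5)): returned '24J7T', offset=5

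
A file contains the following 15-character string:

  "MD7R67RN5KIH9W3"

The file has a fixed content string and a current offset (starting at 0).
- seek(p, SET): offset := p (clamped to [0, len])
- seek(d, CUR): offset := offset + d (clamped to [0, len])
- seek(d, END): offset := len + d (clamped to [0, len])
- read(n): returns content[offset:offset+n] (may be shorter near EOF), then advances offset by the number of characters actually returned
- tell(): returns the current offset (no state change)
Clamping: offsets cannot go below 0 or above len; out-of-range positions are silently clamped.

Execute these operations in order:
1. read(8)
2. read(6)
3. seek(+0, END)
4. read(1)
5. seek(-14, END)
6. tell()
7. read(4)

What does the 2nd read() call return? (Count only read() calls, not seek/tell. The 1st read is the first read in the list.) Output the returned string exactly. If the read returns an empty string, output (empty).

After 1 (read(8)): returned 'MD7R67RN', offset=8
After 2 (read(6)): returned '5KIH9W', offset=14
After 3 (seek(+0, END)): offset=15
After 4 (read(1)): returned '', offset=15
After 5 (seek(-14, END)): offset=1
After 6 (tell()): offset=1
After 7 (read(4)): returned 'D7R6', offset=5

Answer: 5KIH9W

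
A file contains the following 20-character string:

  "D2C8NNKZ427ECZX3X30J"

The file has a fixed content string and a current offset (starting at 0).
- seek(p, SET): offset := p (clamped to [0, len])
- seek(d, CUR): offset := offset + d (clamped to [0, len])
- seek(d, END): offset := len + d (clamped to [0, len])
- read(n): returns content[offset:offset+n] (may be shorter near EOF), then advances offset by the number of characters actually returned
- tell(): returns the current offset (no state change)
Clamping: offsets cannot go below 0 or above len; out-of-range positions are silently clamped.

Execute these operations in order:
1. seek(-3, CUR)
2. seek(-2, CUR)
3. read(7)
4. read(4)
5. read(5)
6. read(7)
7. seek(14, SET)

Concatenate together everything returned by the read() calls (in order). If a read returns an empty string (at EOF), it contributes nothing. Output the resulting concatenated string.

Answer: D2C8NNKZ427ECZX3X30J

Derivation:
After 1 (seek(-3, CUR)): offset=0
After 2 (seek(-2, CUR)): offset=0
After 3 (read(7)): returned 'D2C8NNK', offset=7
After 4 (read(4)): returned 'Z427', offset=11
After 5 (read(5)): returned 'ECZX3', offset=16
After 6 (read(7)): returned 'X30J', offset=20
After 7 (seek(14, SET)): offset=14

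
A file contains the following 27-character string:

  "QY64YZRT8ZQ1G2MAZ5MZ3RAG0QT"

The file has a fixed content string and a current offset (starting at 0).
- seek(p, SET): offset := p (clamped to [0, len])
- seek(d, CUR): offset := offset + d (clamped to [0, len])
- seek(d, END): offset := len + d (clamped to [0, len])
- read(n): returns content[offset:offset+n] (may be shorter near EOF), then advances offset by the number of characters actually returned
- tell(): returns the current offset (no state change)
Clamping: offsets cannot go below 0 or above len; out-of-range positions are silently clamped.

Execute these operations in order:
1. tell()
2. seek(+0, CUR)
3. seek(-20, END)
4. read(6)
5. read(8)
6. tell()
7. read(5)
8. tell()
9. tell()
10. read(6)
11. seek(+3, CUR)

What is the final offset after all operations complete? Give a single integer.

After 1 (tell()): offset=0
After 2 (seek(+0, CUR)): offset=0
After 3 (seek(-20, END)): offset=7
After 4 (read(6)): returned 'T8ZQ1G', offset=13
After 5 (read(8)): returned '2MAZ5MZ3', offset=21
After 6 (tell()): offset=21
After 7 (read(5)): returned 'RAG0Q', offset=26
After 8 (tell()): offset=26
After 9 (tell()): offset=26
After 10 (read(6)): returned 'T', offset=27
After 11 (seek(+3, CUR)): offset=27

Answer: 27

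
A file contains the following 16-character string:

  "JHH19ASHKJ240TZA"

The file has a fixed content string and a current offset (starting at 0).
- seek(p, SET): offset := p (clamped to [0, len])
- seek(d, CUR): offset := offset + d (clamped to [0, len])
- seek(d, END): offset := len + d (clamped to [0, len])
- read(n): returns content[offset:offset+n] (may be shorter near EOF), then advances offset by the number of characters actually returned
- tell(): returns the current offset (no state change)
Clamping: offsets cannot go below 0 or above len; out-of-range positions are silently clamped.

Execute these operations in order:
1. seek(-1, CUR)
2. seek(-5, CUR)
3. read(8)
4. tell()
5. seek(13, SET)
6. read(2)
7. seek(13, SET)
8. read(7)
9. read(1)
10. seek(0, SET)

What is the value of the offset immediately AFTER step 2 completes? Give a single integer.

After 1 (seek(-1, CUR)): offset=0
After 2 (seek(-5, CUR)): offset=0

Answer: 0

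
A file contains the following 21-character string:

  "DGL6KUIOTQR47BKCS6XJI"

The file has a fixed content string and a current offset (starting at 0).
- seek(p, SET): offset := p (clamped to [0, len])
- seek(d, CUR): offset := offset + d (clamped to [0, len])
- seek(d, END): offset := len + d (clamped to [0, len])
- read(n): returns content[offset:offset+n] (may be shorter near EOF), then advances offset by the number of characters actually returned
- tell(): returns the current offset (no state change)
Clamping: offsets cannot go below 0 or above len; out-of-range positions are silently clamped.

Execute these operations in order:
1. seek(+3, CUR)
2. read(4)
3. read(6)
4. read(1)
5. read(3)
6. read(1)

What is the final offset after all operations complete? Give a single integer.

After 1 (seek(+3, CUR)): offset=3
After 2 (read(4)): returned '6KUI', offset=7
After 3 (read(6)): returned 'OTQR47', offset=13
After 4 (read(1)): returned 'B', offset=14
After 5 (read(3)): returned 'KCS', offset=17
After 6 (read(1)): returned '6', offset=18

Answer: 18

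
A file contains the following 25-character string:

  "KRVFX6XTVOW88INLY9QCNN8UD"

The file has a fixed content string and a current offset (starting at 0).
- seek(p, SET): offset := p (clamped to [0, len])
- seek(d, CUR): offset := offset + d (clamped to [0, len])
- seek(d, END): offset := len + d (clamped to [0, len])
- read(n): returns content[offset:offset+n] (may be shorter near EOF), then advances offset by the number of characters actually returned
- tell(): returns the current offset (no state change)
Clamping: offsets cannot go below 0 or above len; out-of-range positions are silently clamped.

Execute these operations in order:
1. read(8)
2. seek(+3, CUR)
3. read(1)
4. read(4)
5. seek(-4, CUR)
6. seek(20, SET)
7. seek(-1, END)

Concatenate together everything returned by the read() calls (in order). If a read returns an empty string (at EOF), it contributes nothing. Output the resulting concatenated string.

After 1 (read(8)): returned 'KRVFX6XT', offset=8
After 2 (seek(+3, CUR)): offset=11
After 3 (read(1)): returned '8', offset=12
After 4 (read(4)): returned '8INL', offset=16
After 5 (seek(-4, CUR)): offset=12
After 6 (seek(20, SET)): offset=20
After 7 (seek(-1, END)): offset=24

Answer: KRVFX6XT88INL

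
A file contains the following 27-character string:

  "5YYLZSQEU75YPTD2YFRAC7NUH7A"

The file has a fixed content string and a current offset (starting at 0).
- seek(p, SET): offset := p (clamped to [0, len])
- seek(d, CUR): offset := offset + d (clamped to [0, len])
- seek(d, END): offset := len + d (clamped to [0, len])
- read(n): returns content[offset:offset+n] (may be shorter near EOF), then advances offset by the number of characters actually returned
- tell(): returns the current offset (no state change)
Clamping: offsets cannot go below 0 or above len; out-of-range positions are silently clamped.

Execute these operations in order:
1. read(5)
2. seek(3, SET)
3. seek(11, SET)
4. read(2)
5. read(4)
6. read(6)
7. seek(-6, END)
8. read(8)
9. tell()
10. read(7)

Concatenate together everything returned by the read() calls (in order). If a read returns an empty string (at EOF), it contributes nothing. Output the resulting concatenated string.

Answer: 5YYLZYPTD2YFRAC7N7NUH7A

Derivation:
After 1 (read(5)): returned '5YYLZ', offset=5
After 2 (seek(3, SET)): offset=3
After 3 (seek(11, SET)): offset=11
After 4 (read(2)): returned 'YP', offset=13
After 5 (read(4)): returned 'TD2Y', offset=17
After 6 (read(6)): returned 'FRAC7N', offset=23
After 7 (seek(-6, END)): offset=21
After 8 (read(8)): returned '7NUH7A', offset=27
After 9 (tell()): offset=27
After 10 (read(7)): returned '', offset=27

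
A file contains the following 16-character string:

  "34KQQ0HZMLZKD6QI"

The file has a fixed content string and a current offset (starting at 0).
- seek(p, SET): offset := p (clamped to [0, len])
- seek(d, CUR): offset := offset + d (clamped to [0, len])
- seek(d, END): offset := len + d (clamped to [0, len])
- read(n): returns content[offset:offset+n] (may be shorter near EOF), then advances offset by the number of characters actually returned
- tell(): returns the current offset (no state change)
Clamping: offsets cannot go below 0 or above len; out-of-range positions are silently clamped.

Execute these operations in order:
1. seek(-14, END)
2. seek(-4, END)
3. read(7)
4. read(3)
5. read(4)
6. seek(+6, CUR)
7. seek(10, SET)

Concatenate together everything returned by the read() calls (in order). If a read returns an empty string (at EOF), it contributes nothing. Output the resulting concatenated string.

Answer: D6QI

Derivation:
After 1 (seek(-14, END)): offset=2
After 2 (seek(-4, END)): offset=12
After 3 (read(7)): returned 'D6QI', offset=16
After 4 (read(3)): returned '', offset=16
After 5 (read(4)): returned '', offset=16
After 6 (seek(+6, CUR)): offset=16
After 7 (seek(10, SET)): offset=10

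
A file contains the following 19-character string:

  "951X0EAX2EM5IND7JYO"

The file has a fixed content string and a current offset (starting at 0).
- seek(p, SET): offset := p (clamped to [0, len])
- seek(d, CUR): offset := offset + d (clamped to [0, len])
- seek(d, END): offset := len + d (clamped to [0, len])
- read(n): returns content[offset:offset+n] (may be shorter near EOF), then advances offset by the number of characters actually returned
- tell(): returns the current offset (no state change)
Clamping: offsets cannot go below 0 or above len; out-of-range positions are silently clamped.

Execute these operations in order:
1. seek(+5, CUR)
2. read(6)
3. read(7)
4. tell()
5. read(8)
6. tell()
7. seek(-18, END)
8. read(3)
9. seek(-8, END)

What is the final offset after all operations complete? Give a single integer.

After 1 (seek(+5, CUR)): offset=5
After 2 (read(6)): returned 'EAX2EM', offset=11
After 3 (read(7)): returned '5IND7JY', offset=18
After 4 (tell()): offset=18
After 5 (read(8)): returned 'O', offset=19
After 6 (tell()): offset=19
After 7 (seek(-18, END)): offset=1
After 8 (read(3)): returned '51X', offset=4
After 9 (seek(-8, END)): offset=11

Answer: 11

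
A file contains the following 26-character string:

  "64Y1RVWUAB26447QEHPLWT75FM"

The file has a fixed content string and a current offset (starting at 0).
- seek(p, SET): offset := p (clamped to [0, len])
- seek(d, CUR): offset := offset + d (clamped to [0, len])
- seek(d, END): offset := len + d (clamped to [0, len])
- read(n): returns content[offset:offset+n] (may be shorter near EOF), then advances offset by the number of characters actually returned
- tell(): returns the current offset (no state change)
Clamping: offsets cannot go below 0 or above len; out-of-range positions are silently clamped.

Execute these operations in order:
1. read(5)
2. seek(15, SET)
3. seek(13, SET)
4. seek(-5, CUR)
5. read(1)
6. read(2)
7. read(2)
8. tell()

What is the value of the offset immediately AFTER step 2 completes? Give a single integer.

After 1 (read(5)): returned '64Y1R', offset=5
After 2 (seek(15, SET)): offset=15

Answer: 15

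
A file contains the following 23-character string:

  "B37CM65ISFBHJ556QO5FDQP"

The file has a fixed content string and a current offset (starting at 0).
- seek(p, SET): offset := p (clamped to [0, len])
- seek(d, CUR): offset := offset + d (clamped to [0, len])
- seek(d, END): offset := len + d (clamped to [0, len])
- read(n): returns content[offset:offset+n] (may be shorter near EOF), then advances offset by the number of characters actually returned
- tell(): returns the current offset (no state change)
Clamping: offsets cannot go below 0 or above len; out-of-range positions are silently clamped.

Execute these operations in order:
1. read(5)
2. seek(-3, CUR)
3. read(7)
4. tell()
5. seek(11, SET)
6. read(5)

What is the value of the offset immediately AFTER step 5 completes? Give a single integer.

After 1 (read(5)): returned 'B37CM', offset=5
After 2 (seek(-3, CUR)): offset=2
After 3 (read(7)): returned '7CM65IS', offset=9
After 4 (tell()): offset=9
After 5 (seek(11, SET)): offset=11

Answer: 11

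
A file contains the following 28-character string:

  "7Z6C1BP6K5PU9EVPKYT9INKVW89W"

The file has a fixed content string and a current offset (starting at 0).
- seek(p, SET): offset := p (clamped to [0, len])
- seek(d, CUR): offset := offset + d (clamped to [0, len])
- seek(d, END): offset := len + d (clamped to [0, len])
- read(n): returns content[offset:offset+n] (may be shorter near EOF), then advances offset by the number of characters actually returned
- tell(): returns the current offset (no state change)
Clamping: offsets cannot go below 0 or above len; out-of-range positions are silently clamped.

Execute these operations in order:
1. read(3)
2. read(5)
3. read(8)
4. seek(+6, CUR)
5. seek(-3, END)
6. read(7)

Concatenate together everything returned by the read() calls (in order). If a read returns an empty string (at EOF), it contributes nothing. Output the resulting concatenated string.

After 1 (read(3)): returned '7Z6', offset=3
After 2 (read(5)): returned 'C1BP6', offset=8
After 3 (read(8)): returned 'K5PU9EVP', offset=16
After 4 (seek(+6, CUR)): offset=22
After 5 (seek(-3, END)): offset=25
After 6 (read(7)): returned '89W', offset=28

Answer: 7Z6C1BP6K5PU9EVP89W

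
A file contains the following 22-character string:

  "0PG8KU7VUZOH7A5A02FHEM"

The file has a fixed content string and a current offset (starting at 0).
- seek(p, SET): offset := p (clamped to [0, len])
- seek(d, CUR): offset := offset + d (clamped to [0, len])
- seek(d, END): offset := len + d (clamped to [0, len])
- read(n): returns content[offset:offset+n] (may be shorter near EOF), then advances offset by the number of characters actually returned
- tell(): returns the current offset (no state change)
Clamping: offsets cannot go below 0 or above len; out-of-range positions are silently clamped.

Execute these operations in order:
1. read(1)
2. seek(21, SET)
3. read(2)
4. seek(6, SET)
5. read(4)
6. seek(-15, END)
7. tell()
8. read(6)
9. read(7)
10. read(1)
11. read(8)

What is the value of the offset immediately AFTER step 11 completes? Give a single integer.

After 1 (read(1)): returned '0', offset=1
After 2 (seek(21, SET)): offset=21
After 3 (read(2)): returned 'M', offset=22
After 4 (seek(6, SET)): offset=6
After 5 (read(4)): returned '7VUZ', offset=10
After 6 (seek(-15, END)): offset=7
After 7 (tell()): offset=7
After 8 (read(6)): returned 'VUZOH7', offset=13
After 9 (read(7)): returned 'A5A02FH', offset=20
After 10 (read(1)): returned 'E', offset=21
After 11 (read(8)): returned 'M', offset=22

Answer: 22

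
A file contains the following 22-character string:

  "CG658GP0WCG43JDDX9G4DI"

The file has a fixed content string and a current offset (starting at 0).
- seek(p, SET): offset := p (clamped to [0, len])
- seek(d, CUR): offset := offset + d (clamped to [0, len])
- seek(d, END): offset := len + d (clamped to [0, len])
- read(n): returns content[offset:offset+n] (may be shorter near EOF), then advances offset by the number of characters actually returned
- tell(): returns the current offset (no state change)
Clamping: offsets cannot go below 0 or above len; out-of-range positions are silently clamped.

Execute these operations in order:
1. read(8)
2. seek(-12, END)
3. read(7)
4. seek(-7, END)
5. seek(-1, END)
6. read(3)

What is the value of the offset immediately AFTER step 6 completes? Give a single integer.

Answer: 22

Derivation:
After 1 (read(8)): returned 'CG658GP0', offset=8
After 2 (seek(-12, END)): offset=10
After 3 (read(7)): returned 'G43JDDX', offset=17
After 4 (seek(-7, END)): offset=15
After 5 (seek(-1, END)): offset=21
After 6 (read(3)): returned 'I', offset=22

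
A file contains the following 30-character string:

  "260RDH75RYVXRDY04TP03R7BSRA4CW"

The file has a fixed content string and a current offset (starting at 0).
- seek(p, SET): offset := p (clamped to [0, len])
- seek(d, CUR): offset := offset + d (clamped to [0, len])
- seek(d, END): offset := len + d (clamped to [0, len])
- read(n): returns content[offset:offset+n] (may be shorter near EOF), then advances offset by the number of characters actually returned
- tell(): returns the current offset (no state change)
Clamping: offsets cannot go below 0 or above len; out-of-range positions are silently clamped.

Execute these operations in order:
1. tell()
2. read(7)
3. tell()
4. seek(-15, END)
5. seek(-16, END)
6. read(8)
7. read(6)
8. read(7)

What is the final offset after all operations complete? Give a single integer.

After 1 (tell()): offset=0
After 2 (read(7)): returned '260RDH7', offset=7
After 3 (tell()): offset=7
After 4 (seek(-15, END)): offset=15
After 5 (seek(-16, END)): offset=14
After 6 (read(8)): returned 'Y04TP03R', offset=22
After 7 (read(6)): returned '7BSRA4', offset=28
After 8 (read(7)): returned 'CW', offset=30

Answer: 30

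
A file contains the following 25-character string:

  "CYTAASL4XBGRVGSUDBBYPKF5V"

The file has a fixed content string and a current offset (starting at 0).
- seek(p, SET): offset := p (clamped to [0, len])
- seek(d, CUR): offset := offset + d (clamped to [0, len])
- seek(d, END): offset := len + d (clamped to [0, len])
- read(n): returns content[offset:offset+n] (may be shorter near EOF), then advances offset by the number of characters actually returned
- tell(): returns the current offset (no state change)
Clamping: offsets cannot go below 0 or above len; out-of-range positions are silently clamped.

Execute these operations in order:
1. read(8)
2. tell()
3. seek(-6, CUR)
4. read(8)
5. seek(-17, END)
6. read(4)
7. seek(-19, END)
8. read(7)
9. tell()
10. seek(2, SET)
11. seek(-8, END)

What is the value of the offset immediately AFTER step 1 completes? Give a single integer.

After 1 (read(8)): returned 'CYTAASL4', offset=8

Answer: 8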